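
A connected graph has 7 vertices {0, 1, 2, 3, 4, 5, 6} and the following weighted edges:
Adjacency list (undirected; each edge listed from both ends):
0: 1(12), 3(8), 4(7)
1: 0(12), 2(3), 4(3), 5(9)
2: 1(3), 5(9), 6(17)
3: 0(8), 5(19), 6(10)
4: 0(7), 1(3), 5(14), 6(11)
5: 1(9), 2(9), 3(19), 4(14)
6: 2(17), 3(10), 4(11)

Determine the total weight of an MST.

40

Sort edges by weight, then run Kruskal:
1—2 (3): add. Components now {0} {1,2} {3} {4} {5} {6}
1—4 (3): add. Components now {0} {1,2,4} {3} {5} {6}
0—4 (7): add. Components now {0,1,2,4} {3} {5} {6}
0—3 (8): add. Components now {0,1,2,3,4} {5} {6}
1—5 (9): add. Components now {0,1,2,3,4,5} {6}
2—5 (9): skip — 2 and 5 already connected.
3—6 (10): add. Components now {0,1,2,3,4,5,6}
MST edges: 1—2, 1—4, 0—4, 0—3, 1—5, 3—6; total weight 3+3+7+8+9+10 = 40.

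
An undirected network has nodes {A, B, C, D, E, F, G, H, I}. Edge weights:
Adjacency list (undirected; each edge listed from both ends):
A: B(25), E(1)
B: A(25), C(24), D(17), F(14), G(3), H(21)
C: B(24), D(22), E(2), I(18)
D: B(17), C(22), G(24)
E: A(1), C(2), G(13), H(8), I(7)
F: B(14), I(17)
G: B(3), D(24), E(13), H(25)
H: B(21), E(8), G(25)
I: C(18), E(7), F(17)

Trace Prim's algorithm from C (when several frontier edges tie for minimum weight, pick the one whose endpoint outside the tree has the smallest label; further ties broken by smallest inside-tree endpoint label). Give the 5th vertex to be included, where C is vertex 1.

Prim, starting at C.
Step 1: cheapest edge leaving the tree is C—E (2); add E.
Step 2: cheapest edge leaving the tree is A—E (1); add A.
Step 3: cheapest edge leaving the tree is E—I (7); add I.
Step 4: cheapest edge leaving the tree is E—H (8); add H.
Step 5: cheapest edge leaving the tree is E—G (13); add G.
Step 6: cheapest edge leaving the tree is B—G (3); add B.
Step 7: cheapest edge leaving the tree is B—F (14); add F.
Step 8: cheapest edge leaving the tree is B—D (17); add D.
Vertex order: C, E, A, I, H, G, B, F, D. The 5th vertex is H.

H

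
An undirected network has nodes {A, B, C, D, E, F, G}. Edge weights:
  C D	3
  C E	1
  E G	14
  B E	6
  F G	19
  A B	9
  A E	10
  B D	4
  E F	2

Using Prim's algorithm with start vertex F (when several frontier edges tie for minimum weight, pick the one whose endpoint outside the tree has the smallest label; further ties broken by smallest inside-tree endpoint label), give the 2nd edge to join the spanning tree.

C-E

Grow the tree from F using Prim:
Step 1: cheapest edge leaving the tree is E F (2); add E.
Step 2: cheapest edge leaving the tree is C E (1); add C.
Step 3: cheapest edge leaving the tree is C D (3); add D.
Step 4: cheapest edge leaving the tree is B D (4); add B.
Step 5: cheapest edge leaving the tree is A B (9); add A.
Step 6: cheapest edge leaving the tree is E G (14); add G.
The 2nd edge added is C E.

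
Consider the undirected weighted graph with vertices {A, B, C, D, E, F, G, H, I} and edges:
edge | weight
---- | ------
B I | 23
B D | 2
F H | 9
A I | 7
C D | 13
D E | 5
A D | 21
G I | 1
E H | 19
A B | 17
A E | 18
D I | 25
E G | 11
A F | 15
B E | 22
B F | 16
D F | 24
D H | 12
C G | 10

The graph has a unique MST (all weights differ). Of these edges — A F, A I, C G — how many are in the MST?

Kruskal: consider edges lightest-first.
G I (1): add — endpoints in different components.
B D (2): add — endpoints in different components.
D E (5): add — endpoints in different components.
A I (7): add — endpoints in different components.
F H (9): add — endpoints in different components.
C G (10): add — endpoints in different components.
E G (11): add — endpoints in different components.
D H (12): add — endpoints in different components.
MST edge set: {G I, B D, D E, A I, F H, C G, E G, D H}.
Of the listed edges, {A I, C G} are in the MST → 2.

2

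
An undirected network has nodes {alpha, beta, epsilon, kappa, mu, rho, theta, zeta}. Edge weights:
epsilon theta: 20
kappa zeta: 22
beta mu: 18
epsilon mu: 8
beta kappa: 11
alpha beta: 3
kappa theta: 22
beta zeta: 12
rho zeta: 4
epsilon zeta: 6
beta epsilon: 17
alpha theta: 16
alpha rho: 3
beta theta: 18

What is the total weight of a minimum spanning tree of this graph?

51

Kruskal's algorithm — process edges by increasing weight (ties by edge label):
alpha beta (3): add — endpoints in different components.
alpha rho (3): add — endpoints in different components.
rho zeta (4): add — endpoints in different components.
epsilon zeta (6): add — endpoints in different components.
epsilon mu (8): add — endpoints in different components.
beta kappa (11): add — endpoints in different components.
beta zeta (12): skip — zeta and beta already connected.
alpha theta (16): add — endpoints in different components.
MST edges: alpha beta, alpha rho, rho zeta, epsilon zeta, epsilon mu, beta kappa, alpha theta; total weight 3+3+4+6+8+11+16 = 51.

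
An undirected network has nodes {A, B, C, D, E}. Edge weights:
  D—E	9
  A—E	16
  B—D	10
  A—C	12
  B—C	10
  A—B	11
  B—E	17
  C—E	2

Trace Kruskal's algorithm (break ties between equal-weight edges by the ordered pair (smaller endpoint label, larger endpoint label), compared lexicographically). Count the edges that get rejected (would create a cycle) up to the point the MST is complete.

1

Kruskal: consider edges lightest-first.
C—E (2): add — endpoints in different components.
D—E (9): add — endpoints in different components.
B—C (10): add — endpoints in different components.
B—D (10): skip — B and D already connected.
A—B (11): add — endpoints in different components.
Edges rejected before the tree was complete: 1.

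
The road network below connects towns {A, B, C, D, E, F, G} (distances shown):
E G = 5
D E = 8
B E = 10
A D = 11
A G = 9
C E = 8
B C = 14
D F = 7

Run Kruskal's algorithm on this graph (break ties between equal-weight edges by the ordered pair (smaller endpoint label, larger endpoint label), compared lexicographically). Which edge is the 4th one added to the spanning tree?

D-E

Sort edges by weight, then run Kruskal:
E G (5): add. Components now {A} {B} {C} {D} {E,G} {F}
D F (7): add. Components now {A} {B} {C} {D,F} {E,G}
C E (8): add. Components now {A} {B} {C,E,G} {D,F}
D E (8): add. Components now {A} {B} {C,D,E,F,G}
A G (9): add. Components now {A,C,D,E,F,G} {B}
B E (10): add. Components now {A,B,C,D,E,F,G}
The 4th edge added is D E.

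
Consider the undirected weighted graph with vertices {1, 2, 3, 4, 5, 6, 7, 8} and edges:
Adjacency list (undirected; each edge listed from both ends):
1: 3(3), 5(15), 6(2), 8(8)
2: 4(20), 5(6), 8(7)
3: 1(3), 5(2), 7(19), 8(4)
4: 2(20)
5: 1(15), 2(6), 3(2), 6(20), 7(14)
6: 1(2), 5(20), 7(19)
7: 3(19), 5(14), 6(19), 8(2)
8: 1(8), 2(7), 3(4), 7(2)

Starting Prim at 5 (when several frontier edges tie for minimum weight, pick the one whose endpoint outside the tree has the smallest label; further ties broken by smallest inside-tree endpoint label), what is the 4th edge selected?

Grow the tree from 5 using Prim:
Step 1: cheapest edge leaving the tree is 3-5 (2); add 3.
Step 2: cheapest edge leaving the tree is 1-3 (3); add 1.
Step 3: cheapest edge leaving the tree is 1-6 (2); add 6.
Step 4: cheapest edge leaving the tree is 3-8 (4); add 8.
Step 5: cheapest edge leaving the tree is 7-8 (2); add 7.
Step 6: cheapest edge leaving the tree is 2-5 (6); add 2.
Step 7: cheapest edge leaving the tree is 2-4 (20); add 4.
The 4th edge added is 3-8.

3-8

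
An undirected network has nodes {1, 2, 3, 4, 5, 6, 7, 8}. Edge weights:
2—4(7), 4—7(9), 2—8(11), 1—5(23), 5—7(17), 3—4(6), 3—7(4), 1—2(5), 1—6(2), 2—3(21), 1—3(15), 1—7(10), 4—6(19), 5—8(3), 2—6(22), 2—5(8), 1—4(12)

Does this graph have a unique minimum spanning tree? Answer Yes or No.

Yes

Kruskal's algorithm — process edges by increasing weight (ties by edge label):
1—6 (2): add — endpoints in different components.
5—8 (3): add — endpoints in different components.
3—7 (4): add — endpoints in different components.
1—2 (5): add — endpoints in different components.
3—4 (6): add — endpoints in different components.
2—4 (7): add — endpoints in different components.
2—5 (8): add — endpoints in different components.
Every non-tree edge has weight strictly greater than the heaviest edge on the tree path between its endpoints, so the MST is unique.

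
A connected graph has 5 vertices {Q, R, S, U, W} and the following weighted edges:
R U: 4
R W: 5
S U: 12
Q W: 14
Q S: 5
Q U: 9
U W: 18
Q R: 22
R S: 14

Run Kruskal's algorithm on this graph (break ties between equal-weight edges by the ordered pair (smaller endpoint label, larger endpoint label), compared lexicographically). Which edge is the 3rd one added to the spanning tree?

Sort edges by weight, then run Kruskal:
R U (4): add. Components now {R,U} {W} {Q} {S}
Q S (5): add. Components now {R,U} {W} {Q,S}
R W (5): add. Components now {R,U,W} {Q,S}
Q U (9): add. Components now {Q,R,S,U,W}
The 3rd edge added is R W.

R-W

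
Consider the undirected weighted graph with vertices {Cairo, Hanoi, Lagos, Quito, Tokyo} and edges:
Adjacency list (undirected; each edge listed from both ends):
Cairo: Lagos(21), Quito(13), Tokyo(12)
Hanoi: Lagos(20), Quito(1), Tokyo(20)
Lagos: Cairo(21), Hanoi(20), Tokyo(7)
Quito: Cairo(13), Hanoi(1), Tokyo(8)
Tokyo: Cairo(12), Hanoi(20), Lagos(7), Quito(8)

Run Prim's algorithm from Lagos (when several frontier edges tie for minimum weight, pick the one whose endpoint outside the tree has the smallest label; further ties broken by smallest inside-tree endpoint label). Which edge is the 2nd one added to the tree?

Prim's algorithm from Lagos:
Step 1: cheapest edge leaving the tree is Lagos—Tokyo (7); add Tokyo.
Step 2: cheapest edge leaving the tree is Quito—Tokyo (8); add Quito.
Step 3: cheapest edge leaving the tree is Hanoi—Quito (1); add Hanoi.
Step 4: cheapest edge leaving the tree is Cairo—Tokyo (12); add Cairo.
The 2nd edge added is Quito—Tokyo.

Quito-Tokyo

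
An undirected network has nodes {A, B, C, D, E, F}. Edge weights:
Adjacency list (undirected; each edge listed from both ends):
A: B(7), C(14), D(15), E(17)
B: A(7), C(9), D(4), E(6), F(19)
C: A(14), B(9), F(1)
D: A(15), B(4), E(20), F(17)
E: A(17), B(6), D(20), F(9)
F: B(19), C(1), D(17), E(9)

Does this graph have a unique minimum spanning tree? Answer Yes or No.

No

Kruskal's algorithm — process edges by increasing weight (ties by edge label):
C–F (1): add — endpoints in different components.
B–D (4): add — endpoints in different components.
B–E (6): add — endpoints in different components.
A–B (7): add — endpoints in different components.
B–C (9): add — endpoints in different components.
Non-tree edge E–F has weight 9, equal to the heaviest edge on its tree cycle — swapping gives another MST of the same weight. Not unique.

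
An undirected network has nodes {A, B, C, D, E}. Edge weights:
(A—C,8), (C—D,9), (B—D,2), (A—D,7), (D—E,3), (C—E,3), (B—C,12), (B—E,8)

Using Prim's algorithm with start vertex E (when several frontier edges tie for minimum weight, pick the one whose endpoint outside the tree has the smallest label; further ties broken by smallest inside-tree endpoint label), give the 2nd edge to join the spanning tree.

Prim, starting at E.
Step 1: frontier [C—E 3, D—E 3, B—E 8] → take C—E (3); add C.
Step 2: frontier [A—C 8, C—D 9, B—C 12, D—E 3, B—E 8] → take D—E (3); add D.
Step 3: frontier [A—C 8, B—C 12, B—D 2, A—D 7, B—E 8] → take B—D (2); add B.
Step 4: frontier [A—C 8, A—D 7] → take A—D (7); add A.
The 2nd edge added is D—E.

D-E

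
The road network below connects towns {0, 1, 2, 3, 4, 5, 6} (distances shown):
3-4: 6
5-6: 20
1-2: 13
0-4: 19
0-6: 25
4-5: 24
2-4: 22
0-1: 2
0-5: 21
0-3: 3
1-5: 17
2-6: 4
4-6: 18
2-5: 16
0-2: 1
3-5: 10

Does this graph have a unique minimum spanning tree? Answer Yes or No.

Kruskal: consider edges lightest-first.
0-2 (1): add — endpoints in different components.
0-1 (2): add — endpoints in different components.
0-3 (3): add — endpoints in different components.
2-6 (4): add — endpoints in different components.
3-4 (6): add — endpoints in different components.
3-5 (10): add — endpoints in different components.
Every non-tree edge has weight strictly greater than the heaviest edge on the tree path between its endpoints, so the MST is unique.

Yes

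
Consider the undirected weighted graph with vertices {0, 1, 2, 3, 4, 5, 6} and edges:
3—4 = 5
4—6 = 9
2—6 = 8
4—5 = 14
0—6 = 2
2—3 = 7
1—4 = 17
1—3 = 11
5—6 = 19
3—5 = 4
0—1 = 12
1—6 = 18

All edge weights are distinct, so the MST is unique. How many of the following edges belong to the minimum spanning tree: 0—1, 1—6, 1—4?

Kruskal's algorithm — process edges by increasing weight (ties by edge label):
0—6 (2): add. Components now {0,6} {1} {2} {3} {4} {5}
3—5 (4): add. Components now {0,6} {1} {2} {3,5} {4}
3—4 (5): add. Components now {0,6} {1} {2} {3,4,5}
2—3 (7): add. Components now {0,6} {1} {2,3,4,5}
2—6 (8): add. Components now {0,2,3,4,5,6} {1}
4—6 (9): skip — 4 and 6 already connected.
1—3 (11): add. Components now {0,1,2,3,4,5,6}
MST edge set: {0—6, 3—5, 3—4, 2—3, 2—6, 1—3}.
Of the listed edges, {} are in the MST → 0.

0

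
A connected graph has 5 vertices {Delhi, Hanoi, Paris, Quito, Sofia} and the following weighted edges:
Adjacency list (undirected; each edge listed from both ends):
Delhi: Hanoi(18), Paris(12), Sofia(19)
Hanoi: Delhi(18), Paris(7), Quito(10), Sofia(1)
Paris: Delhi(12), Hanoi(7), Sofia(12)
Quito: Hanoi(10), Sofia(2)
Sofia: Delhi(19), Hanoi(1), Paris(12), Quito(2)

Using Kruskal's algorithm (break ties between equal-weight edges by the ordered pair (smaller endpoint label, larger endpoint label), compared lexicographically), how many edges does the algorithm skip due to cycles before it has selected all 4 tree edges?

1

Sort edges by weight, then run Kruskal:
Hanoi Sofia (1): add. Components now {Paris} {Hanoi,Sofia} {Delhi} {Quito}
Quito Sofia (2): add. Components now {Paris} {Hanoi,Quito,Sofia} {Delhi}
Hanoi Paris (7): add. Components now {Hanoi,Paris,Quito,Sofia} {Delhi}
Hanoi Quito (10): skip — Hanoi and Quito already connected.
Delhi Paris (12): add. Components now {Delhi,Hanoi,Paris,Quito,Sofia}
Edges rejected before the tree was complete: 1.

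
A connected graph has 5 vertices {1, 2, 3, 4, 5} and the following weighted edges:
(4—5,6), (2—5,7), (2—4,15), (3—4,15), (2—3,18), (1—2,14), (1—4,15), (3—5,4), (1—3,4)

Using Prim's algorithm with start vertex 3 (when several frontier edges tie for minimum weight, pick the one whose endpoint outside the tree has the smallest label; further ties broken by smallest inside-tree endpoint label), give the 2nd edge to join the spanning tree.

3-5

Grow the tree from 3 using Prim:
Step 1: frontier [1—3 4, 3—5 4, 3—4 15, 2—3 18] → take 1—3 (4); add 1.
Step 2: frontier [1—2 14, 1—4 15, 3—5 4, 3—4 15, 2—3 18] → take 3—5 (4); add 5.
Step 3: frontier [1—2 14, 1—4 15, 3—4 15, 2—3 18, 4—5 6, 2—5 7] → take 4—5 (6); add 4.
Step 4: frontier [1—2 14, 2—3 18, 2—4 15, 2—5 7] → take 2—5 (7); add 2.
The 2nd edge added is 3—5.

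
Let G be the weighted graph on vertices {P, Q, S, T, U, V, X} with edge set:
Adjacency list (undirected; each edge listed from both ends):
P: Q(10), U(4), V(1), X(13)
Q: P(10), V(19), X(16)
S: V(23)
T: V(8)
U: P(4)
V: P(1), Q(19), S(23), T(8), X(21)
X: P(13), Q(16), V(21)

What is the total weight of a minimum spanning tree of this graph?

59

Grow the tree from U using Prim:
Step 1: frontier [P—U 4] → take P—U (4); add P.
Step 2: frontier [P—V 1, P—Q 10, P—X 13] → take P—V (1); add V.
Step 3: frontier [P—Q 10, P—X 13, T—V 8, Q—V 19, V—X 21, S—V 23] → take T—V (8); add T.
Step 4: frontier [P—Q 10, P—X 13, Q—V 19, V—X 21, S—V 23] → take P—Q (10); add Q.
Step 5: frontier [P—X 13, Q—X 16, V—X 21, S—V 23] → take P—X (13); add X.
Step 6: frontier [S—V 23] → take S—V (23); add S.
MST edges: P—U, P—V, T—V, P—Q, P—X, S—V; total weight 4+1+8+10+13+23 = 59.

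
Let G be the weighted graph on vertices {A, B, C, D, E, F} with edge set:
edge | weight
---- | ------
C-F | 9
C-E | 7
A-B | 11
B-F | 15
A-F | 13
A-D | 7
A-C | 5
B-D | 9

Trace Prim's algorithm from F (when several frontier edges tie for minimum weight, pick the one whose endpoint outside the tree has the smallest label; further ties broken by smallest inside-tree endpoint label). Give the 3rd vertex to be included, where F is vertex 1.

Prim, starting at F.
Step 1: frontier [C-F 9, A-F 13, B-F 15] → take C-F (9); add C.
Step 2: frontier [A-C 5, C-E 7, A-F 13, B-F 15] → take A-C (5); add A.
Step 3: frontier [A-D 7, A-B 11, C-E 7, B-F 15] → take A-D (7); add D.
Step 4: frontier [A-B 11, C-E 7, B-D 9, B-F 15] → take C-E (7); add E.
Step 5: frontier [A-B 11, B-D 9, B-F 15] → take B-D (9); add B.
Vertex order: F, C, A, D, E, B. The 3rd vertex is A.

A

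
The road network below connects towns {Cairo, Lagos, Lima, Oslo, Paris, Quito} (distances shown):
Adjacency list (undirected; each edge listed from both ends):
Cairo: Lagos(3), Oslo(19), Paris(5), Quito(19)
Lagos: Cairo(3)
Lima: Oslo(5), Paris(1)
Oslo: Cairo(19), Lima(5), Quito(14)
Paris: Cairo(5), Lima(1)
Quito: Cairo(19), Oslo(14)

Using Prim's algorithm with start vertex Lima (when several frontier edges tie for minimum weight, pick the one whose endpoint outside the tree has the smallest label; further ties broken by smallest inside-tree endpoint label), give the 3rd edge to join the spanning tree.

Prim's algorithm from Lima:
Step 1: frontier [Lima-Paris 1, Lima-Oslo 5] → take Lima-Paris (1); add Paris.
Step 2: frontier [Lima-Oslo 5, Cairo-Paris 5] → take Cairo-Paris (5); add Cairo.
Step 3: frontier [Cairo-Lagos 3, Cairo-Oslo 19, Cairo-Quito 19, Lima-Oslo 5] → take Cairo-Lagos (3); add Lagos.
Step 4: frontier [Cairo-Oslo 19, Cairo-Quito 19, Lima-Oslo 5] → take Lima-Oslo (5); add Oslo.
Step 5: frontier [Cairo-Quito 19, Oslo-Quito 14] → take Oslo-Quito (14); add Quito.
The 3rd edge added is Cairo-Lagos.

Cairo-Lagos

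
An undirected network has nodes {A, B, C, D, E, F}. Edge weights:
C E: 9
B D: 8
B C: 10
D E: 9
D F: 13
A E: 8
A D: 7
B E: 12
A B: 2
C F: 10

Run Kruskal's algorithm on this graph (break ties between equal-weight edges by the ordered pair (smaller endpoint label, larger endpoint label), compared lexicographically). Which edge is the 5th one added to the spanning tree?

Kruskal's algorithm — process edges by increasing weight (ties by edge label):
A B (2): add — endpoints in different components.
A D (7): add — endpoints in different components.
A E (8): add — endpoints in different components.
B D (8): skip — B and D already connected.
C E (9): add — endpoints in different components.
D E (9): skip — D and E already connected.
B C (10): skip — B and C already connected.
C F (10): add — endpoints in different components.
The 5th edge added is C F.

C-F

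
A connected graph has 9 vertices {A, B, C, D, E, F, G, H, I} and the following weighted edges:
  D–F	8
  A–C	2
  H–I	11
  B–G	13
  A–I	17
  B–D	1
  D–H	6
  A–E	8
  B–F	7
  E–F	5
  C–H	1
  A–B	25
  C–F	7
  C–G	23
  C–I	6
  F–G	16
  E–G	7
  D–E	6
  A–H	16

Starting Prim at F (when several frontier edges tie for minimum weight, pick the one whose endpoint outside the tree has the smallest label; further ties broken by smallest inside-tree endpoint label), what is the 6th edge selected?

A-C

Grow the tree from F using Prim:
Step 1: cheapest edge leaving the tree is E–F (5); add E.
Step 2: cheapest edge leaving the tree is D–E (6); add D.
Step 3: cheapest edge leaving the tree is B–D (1); add B.
Step 4: cheapest edge leaving the tree is D–H (6); add H.
Step 5: cheapest edge leaving the tree is C–H (1); add C.
Step 6: cheapest edge leaving the tree is A–C (2); add A.
Step 7: cheapest edge leaving the tree is C–I (6); add I.
Step 8: cheapest edge leaving the tree is E–G (7); add G.
The 6th edge added is A–C.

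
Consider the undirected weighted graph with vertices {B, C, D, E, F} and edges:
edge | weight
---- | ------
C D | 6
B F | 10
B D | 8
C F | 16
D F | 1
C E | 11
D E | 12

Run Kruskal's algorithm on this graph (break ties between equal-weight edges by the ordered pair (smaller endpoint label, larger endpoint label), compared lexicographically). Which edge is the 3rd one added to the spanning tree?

Kruskal: consider edges lightest-first.
D F (1): add — endpoints in different components.
C D (6): add — endpoints in different components.
B D (8): add — endpoints in different components.
B F (10): skip — B and F already connected.
C E (11): add — endpoints in different components.
The 3rd edge added is B D.

B-D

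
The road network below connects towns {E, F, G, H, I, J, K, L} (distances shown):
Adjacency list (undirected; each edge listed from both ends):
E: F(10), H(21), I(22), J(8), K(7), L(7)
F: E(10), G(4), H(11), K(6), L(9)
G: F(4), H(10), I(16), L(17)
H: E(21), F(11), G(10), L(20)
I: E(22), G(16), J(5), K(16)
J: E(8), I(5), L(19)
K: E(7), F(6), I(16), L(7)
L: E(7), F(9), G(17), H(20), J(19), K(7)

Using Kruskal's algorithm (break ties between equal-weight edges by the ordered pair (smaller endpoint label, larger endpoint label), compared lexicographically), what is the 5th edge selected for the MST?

Kruskal's algorithm — process edges by increasing weight (ties by edge label):
F—G (4): add — endpoints in different components.
I—J (5): add — endpoints in different components.
F—K (6): add — endpoints in different components.
E—K (7): add — endpoints in different components.
E—L (7): add — endpoints in different components.
K—L (7): skip — K and L already connected.
E—J (8): add — endpoints in different components.
F—L (9): skip — F and L already connected.
E—F (10): skip — E and F already connected.
G—H (10): add — endpoints in different components.
The 5th edge added is E—L.

E-L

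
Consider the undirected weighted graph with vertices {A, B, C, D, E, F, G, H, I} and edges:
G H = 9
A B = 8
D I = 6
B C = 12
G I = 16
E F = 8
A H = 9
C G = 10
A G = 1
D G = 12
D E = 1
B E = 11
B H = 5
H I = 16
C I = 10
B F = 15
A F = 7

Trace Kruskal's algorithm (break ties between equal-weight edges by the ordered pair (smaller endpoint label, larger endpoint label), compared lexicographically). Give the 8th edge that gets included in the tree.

C-G

Sort edges by weight, then run Kruskal:
A G (1): add — endpoints in different components.
D E (1): add — endpoints in different components.
B H (5): add — endpoints in different components.
D I (6): add — endpoints in different components.
A F (7): add — endpoints in different components.
A B (8): add — endpoints in different components.
E F (8): add — endpoints in different components.
A H (9): skip — A and H already connected.
G H (9): skip — G and H already connected.
C G (10): add — endpoints in different components.
The 8th edge added is C G.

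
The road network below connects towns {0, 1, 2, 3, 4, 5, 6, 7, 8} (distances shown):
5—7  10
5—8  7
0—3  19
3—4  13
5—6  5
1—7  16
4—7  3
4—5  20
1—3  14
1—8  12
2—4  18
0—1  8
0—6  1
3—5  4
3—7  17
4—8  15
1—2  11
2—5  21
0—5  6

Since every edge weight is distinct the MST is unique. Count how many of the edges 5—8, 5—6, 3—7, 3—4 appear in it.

2

Kruskal: consider edges lightest-first.
0—6 (1): add — endpoints in different components.
4—7 (3): add — endpoints in different components.
3—5 (4): add — endpoints in different components.
5—6 (5): add — endpoints in different components.
0—5 (6): skip — 0 and 5 already connected.
5—8 (7): add — endpoints in different components.
0—1 (8): add — endpoints in different components.
5—7 (10): add — endpoints in different components.
1—2 (11): add — endpoints in different components.
MST edge set: {0—6, 4—7, 3—5, 5—6, 5—8, 0—1, 5—7, 1—2}.
Of the listed edges, {5—8, 5—6} are in the MST → 2.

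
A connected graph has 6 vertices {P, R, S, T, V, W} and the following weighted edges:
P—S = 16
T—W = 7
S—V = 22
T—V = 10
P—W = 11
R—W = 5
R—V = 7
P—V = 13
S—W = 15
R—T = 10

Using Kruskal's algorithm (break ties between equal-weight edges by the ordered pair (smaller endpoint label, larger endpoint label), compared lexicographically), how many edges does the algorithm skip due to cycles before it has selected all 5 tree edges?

Sort edges by weight, then run Kruskal:
R—W (5): add — endpoints in different components.
R—V (7): add — endpoints in different components.
T—W (7): add — endpoints in different components.
R—T (10): skip — R and T already connected.
T—V (10): skip — V and T already connected.
P—W (11): add — endpoints in different components.
P—V (13): skip — V and P already connected.
S—W (15): add — endpoints in different components.
Edges rejected before the tree was complete: 3.

3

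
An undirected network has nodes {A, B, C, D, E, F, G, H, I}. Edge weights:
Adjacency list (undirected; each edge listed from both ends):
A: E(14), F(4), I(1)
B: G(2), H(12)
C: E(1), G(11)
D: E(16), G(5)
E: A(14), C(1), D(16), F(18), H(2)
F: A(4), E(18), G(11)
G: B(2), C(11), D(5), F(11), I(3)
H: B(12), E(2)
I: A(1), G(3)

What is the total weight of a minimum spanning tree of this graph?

Prim, starting at E.
Step 1: cheapest edge leaving the tree is C—E (1); add C.
Step 2: cheapest edge leaving the tree is E—H (2); add H.
Step 3: cheapest edge leaving the tree is C—G (11); add G.
Step 4: cheapest edge leaving the tree is B—G (2); add B.
Step 5: cheapest edge leaving the tree is G—I (3); add I.
Step 6: cheapest edge leaving the tree is A—I (1); add A.
Step 7: cheapest edge leaving the tree is A—F (4); add F.
Step 8: cheapest edge leaving the tree is D—G (5); add D.
MST edges: C—E, E—H, C—G, B—G, G—I, A—I, A—F, D—G; total weight 1+2+11+2+3+1+4+5 = 29.

29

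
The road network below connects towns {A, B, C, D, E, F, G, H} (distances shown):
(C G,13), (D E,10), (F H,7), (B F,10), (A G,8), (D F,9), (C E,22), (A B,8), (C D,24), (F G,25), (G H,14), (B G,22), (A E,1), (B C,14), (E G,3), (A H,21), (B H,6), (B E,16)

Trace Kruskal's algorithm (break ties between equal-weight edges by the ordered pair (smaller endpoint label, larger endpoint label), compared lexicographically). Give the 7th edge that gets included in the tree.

C-G

Kruskal's algorithm — process edges by increasing weight (ties by edge label):
A E (1): add — endpoints in different components.
E G (3): add — endpoints in different components.
B H (6): add — endpoints in different components.
F H (7): add — endpoints in different components.
A B (8): add — endpoints in different components.
A G (8): skip — A and G already connected.
D F (9): add — endpoints in different components.
B F (10): skip — B and F already connected.
D E (10): skip — D and E already connected.
C G (13): add — endpoints in different components.
The 7th edge added is C G.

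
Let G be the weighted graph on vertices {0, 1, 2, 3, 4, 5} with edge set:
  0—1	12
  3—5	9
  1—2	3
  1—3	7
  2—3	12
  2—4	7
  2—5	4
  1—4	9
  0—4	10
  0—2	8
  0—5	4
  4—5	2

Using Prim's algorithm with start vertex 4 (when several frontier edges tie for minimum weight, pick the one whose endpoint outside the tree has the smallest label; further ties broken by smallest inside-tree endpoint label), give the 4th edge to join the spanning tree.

Prim's algorithm from 4:
Step 1: frontier [4—5 2, 2—4 7, 1—4 9, 0—4 10] → take 4—5 (2); add 5.
Step 2: frontier [2—4 7, 1—4 9, 0—4 10, 0—5 4, 2—5 4, 3—5 9] → take 0—5 (4); add 0.
Step 3: frontier [0—2 8, 0—1 12, 2—4 7, 1—4 9, 2—5 4, 3—5 9] → take 2—5 (4); add 2.
Step 4: frontier [0—1 12, 1—2 3, 2—3 12, 1—4 9, 3—5 9] → take 1—2 (3); add 1.
Step 5: frontier [1—3 7, 2—3 12, 3—5 9] → take 1—3 (7); add 3.
The 4th edge added is 1—2.

1-2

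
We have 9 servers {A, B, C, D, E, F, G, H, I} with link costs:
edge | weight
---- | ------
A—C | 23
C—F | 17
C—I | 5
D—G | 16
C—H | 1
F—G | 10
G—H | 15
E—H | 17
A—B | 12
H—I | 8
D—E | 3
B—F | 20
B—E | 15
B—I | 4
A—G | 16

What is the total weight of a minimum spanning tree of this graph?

Prim, starting at F.
Step 1: cheapest edge leaving the tree is F—G (10); add G.
Step 2: cheapest edge leaving the tree is G—H (15); add H.
Step 3: cheapest edge leaving the tree is C—H (1); add C.
Step 4: cheapest edge leaving the tree is C—I (5); add I.
Step 5: cheapest edge leaving the tree is B—I (4); add B.
Step 6: cheapest edge leaving the tree is A—B (12); add A.
Step 7: cheapest edge leaving the tree is B—E (15); add E.
Step 8: cheapest edge leaving the tree is D—E (3); add D.
MST edges: F—G, G—H, C—H, C—I, B—I, A—B, B—E, D—E; total weight 10+15+1+5+4+12+15+3 = 65.

65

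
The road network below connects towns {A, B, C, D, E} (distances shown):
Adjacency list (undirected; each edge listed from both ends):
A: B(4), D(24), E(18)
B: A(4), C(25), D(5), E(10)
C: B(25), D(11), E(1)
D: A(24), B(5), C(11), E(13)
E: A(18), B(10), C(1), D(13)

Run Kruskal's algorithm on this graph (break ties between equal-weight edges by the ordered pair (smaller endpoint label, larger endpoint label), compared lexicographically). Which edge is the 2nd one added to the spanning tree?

Kruskal: consider edges lightest-first.
C E (1): add. Components now {A} {B} {C,E} {D}
A B (4): add. Components now {A,B} {C,E} {D}
B D (5): add. Components now {A,B,D} {C,E}
B E (10): add. Components now {A,B,C,D,E}
The 2nd edge added is A B.

A-B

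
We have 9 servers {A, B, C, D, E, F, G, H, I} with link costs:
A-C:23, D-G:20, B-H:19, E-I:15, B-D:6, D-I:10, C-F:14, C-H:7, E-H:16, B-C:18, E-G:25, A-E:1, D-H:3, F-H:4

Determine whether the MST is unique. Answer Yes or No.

Yes

Kruskal: consider edges lightest-first.
A-E (1): add — endpoints in different components.
D-H (3): add — endpoints in different components.
F-H (4): add — endpoints in different components.
B-D (6): add — endpoints in different components.
C-H (7): add — endpoints in different components.
D-I (10): add — endpoints in different components.
C-F (14): skip — C and F already connected.
E-I (15): add — endpoints in different components.
E-H (16): skip — E and H already connected.
B-C (18): skip — B and C already connected.
B-H (19): skip — B and H already connected.
D-G (20): add — endpoints in different components.
Every non-tree edge has weight strictly greater than the heaviest edge on the tree path between its endpoints, so the MST is unique.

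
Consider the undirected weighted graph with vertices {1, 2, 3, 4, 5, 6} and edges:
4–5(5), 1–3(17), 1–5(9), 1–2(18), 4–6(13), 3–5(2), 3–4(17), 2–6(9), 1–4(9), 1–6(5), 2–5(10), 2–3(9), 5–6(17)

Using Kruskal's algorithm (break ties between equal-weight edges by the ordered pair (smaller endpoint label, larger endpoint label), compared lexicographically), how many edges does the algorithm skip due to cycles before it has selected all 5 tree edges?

1

Sort edges by weight, then run Kruskal:
3–5 (2): add. Components now {1} {2} {3,5} {4} {6}
1–6 (5): add. Components now {1,6} {2} {3,5} {4}
4–5 (5): add. Components now {1,6} {2} {3,4,5}
1–4 (9): add. Components now {1,3,4,5,6} {2}
1–5 (9): skip — 1 and 5 already connected.
2–3 (9): add. Components now {1,2,3,4,5,6}
Edges rejected before the tree was complete: 1.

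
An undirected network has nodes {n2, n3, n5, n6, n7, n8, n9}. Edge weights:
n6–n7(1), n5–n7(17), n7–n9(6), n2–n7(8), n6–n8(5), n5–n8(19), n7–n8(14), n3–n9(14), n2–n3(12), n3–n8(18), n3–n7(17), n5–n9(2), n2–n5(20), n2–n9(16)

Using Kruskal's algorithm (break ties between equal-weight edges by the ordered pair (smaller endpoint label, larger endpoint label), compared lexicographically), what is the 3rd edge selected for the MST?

n6-n8

Kruskal's algorithm — process edges by increasing weight (ties by edge label):
n6–n7 (1): add. Components now {n2} {n6,n7} {n3} {n8} {n9} {n5}
n5–n9 (2): add. Components now {n2} {n6,n7} {n3} {n8} {n5,n9}
n6–n8 (5): add. Components now {n2} {n6,n7,n8} {n3} {n5,n9}
n7–n9 (6): add. Components now {n2} {n5,n6,n7,n8,n9} {n3}
n2–n7 (8): add. Components now {n2,n5,n6,n7,n8,n9} {n3}
n2–n3 (12): add. Components now {n2,n3,n5,n6,n7,n8,n9}
The 3rd edge added is n6–n8.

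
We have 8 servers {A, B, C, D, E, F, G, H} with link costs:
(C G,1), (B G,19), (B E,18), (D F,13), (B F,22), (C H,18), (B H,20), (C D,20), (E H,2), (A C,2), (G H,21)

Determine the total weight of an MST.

Sort edges by weight, then run Kruskal:
C G (1): add — endpoints in different components.
A C (2): add — endpoints in different components.
E H (2): add — endpoints in different components.
D F (13): add — endpoints in different components.
B E (18): add — endpoints in different components.
C H (18): add — endpoints in different components.
B G (19): skip — B and G already connected.
B H (20): skip — B and H already connected.
C D (20): add — endpoints in different components.
MST edges: C G, A C, E H, D F, B E, C H, C D; total weight 1+2+2+13+18+18+20 = 74.

74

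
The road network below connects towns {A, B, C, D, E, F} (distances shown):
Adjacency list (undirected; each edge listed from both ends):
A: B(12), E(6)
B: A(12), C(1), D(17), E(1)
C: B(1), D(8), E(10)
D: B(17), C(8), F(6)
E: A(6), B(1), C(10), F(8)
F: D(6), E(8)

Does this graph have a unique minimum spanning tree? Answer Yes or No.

No

Kruskal: consider edges lightest-first.
B–C (1): add — endpoints in different components.
B–E (1): add — endpoints in different components.
A–E (6): add — endpoints in different components.
D–F (6): add — endpoints in different components.
C–D (8): add — endpoints in different components.
Non-tree edge E–F has weight 8, equal to the heaviest edge on its tree cycle — swapping gives another MST of the same weight. Not unique.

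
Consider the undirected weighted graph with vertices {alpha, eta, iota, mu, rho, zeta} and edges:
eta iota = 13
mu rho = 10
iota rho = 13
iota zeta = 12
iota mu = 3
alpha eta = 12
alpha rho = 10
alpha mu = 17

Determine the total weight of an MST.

Sort edges by weight, then run Kruskal:
iota mu (3): add. Components now {alpha} {iota,mu} {eta} {rho} {zeta}
alpha rho (10): add. Components now {alpha,rho} {iota,mu} {eta} {zeta}
mu rho (10): add. Components now {alpha,iota,mu,rho} {eta} {zeta}
alpha eta (12): add. Components now {alpha,eta,iota,mu,rho} {zeta}
iota zeta (12): add. Components now {alpha,eta,iota,mu,rho,zeta}
MST edges: iota mu, alpha rho, mu rho, alpha eta, iota zeta; total weight 3+10+10+12+12 = 47.

47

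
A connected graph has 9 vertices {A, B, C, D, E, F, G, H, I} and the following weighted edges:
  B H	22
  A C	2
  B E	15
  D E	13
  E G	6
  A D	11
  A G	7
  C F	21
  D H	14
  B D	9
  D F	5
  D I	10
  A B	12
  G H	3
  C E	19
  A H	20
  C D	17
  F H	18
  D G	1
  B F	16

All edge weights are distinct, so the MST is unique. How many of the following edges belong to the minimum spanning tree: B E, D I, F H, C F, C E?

Kruskal: consider edges lightest-first.
D G (1): add — endpoints in different components.
A C (2): add — endpoints in different components.
G H (3): add — endpoints in different components.
D F (5): add — endpoints in different components.
E G (6): add — endpoints in different components.
A G (7): add — endpoints in different components.
B D (9): add — endpoints in different components.
D I (10): add — endpoints in different components.
MST edge set: {D G, A C, G H, D F, E G, A G, B D, D I}.
Of the listed edges, {D I} are in the MST → 1.

1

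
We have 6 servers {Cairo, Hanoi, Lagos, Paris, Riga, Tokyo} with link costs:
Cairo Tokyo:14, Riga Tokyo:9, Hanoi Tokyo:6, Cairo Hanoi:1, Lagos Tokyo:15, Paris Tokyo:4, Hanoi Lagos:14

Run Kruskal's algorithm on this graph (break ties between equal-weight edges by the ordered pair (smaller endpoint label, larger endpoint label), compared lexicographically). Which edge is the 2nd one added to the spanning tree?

Kruskal: consider edges lightest-first.
Cairo Hanoi (1): add. Components now {Cairo,Hanoi} {Paris} {Lagos} {Riga} {Tokyo}
Paris Tokyo (4): add. Components now {Cairo,Hanoi} {Paris,Tokyo} {Lagos} {Riga}
Hanoi Tokyo (6): add. Components now {Cairo,Hanoi,Paris,Tokyo} {Lagos} {Riga}
Riga Tokyo (9): add. Components now {Cairo,Hanoi,Paris,Riga,Tokyo} {Lagos}
Cairo Tokyo (14): skip — Cairo and Tokyo already connected.
Hanoi Lagos (14): add. Components now {Cairo,Hanoi,Lagos,Paris,Riga,Tokyo}
The 2nd edge added is Paris Tokyo.

Paris-Tokyo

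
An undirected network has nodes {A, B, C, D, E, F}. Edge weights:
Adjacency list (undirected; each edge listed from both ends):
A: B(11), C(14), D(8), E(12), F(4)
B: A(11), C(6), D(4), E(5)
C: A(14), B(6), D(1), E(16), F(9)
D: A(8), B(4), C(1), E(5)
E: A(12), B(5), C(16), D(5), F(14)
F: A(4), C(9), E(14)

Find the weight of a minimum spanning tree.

Grow the tree from E using Prim:
Step 1: cheapest edge leaving the tree is B E (5); add B.
Step 2: cheapest edge leaving the tree is B D (4); add D.
Step 3: cheapest edge leaving the tree is C D (1); add C.
Step 4: cheapest edge leaving the tree is A D (8); add A.
Step 5: cheapest edge leaving the tree is A F (4); add F.
MST edges: B E, B D, C D, A D, A F; total weight 5+4+1+8+4 = 22.

22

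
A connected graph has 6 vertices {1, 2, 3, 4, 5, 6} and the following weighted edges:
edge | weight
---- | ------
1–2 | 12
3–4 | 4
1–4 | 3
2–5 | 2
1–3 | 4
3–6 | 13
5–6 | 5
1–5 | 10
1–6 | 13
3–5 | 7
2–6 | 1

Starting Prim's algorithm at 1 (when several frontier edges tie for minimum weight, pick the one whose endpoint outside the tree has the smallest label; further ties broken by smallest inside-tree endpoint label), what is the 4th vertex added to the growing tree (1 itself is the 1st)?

Prim's algorithm from 1:
Step 1: frontier [1–4 3, 1–3 4, 1–5 10, 1–2 12, 1–6 13] → take 1–4 (3); add 4.
Step 2: frontier [1–3 4, 1–5 10, 1–2 12, 1–6 13, 3–4 4] → take 1–3 (4); add 3.
Step 3: frontier [1–5 10, 1–2 12, 1–6 13, 3–5 7, 3–6 13] → take 3–5 (7); add 5.
Step 4: frontier [1–2 12, 1–6 13, 3–6 13, 2–5 2, 5–6 5] → take 2–5 (2); add 2.
Step 5: frontier [1–6 13, 2–6 1, 3–6 13, 5–6 5] → take 2–6 (1); add 6.
Vertex order: 1, 4, 3, 5, 2, 6. The 4th vertex is 5.

5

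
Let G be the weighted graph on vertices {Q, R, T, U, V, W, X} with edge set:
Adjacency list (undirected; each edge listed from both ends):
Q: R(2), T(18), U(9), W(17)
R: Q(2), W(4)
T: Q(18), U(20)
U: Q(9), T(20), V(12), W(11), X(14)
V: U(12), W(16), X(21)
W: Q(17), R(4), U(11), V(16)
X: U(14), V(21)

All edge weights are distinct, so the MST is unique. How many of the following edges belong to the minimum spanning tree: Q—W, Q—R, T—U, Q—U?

2

Kruskal: consider edges lightest-first.
Q—R (2): add — endpoints in different components.
R—W (4): add — endpoints in different components.
Q—U (9): add — endpoints in different components.
U—W (11): skip — W and U already connected.
U—V (12): add — endpoints in different components.
U—X (14): add — endpoints in different components.
V—W (16): skip — W and V already connected.
Q—W (17): skip — Q and W already connected.
Q—T (18): add — endpoints in different components.
MST edge set: {Q—R, R—W, Q—U, U—V, U—X, Q—T}.
Of the listed edges, {Q—R, Q—U} are in the MST → 2.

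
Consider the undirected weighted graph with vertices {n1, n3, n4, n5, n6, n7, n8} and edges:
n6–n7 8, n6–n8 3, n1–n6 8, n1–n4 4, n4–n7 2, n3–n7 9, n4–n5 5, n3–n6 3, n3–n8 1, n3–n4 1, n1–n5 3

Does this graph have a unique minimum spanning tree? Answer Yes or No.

Sort edges by weight, then run Kruskal:
n3–n4 (1): add — endpoints in different components.
n3–n8 (1): add — endpoints in different components.
n4–n7 (2): add — endpoints in different components.
n1–n5 (3): add — endpoints in different components.
n3–n6 (3): add — endpoints in different components.
n6–n8 (3): skip — n6 and n8 already connected.
n1–n4 (4): add — endpoints in different components.
Non-tree edge n6–n8 has weight 3, equal to the heaviest edge on its tree cycle — swapping gives another MST of the same weight. Not unique.

No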